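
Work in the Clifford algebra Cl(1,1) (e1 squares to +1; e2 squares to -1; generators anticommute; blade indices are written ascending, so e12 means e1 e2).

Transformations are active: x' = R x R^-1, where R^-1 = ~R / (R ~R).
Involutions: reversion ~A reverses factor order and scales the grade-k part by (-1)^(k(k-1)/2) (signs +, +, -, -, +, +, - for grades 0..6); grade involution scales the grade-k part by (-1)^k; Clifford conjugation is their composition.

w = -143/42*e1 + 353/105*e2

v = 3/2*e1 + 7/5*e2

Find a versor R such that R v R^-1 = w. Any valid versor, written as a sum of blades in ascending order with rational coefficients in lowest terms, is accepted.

A norm check does it: q(v) = q(w) = 29/100, hence R = v + w = -40/21*e1 + 100/21*e2 realises the map — parallel part kept, (v - w)/2 negated, v carried to w.
Answer: -40/21*e1 + 100/21*e2


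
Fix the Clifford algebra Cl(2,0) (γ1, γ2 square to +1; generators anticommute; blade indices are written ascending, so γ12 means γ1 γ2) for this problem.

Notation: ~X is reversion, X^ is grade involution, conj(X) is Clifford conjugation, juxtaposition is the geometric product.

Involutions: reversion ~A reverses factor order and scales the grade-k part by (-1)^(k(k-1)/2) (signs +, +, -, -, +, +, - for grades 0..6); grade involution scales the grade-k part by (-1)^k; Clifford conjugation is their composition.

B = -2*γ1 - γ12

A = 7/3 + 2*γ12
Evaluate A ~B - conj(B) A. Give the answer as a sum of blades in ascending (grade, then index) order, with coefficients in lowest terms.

first term: -2 - 14/3*γ1 + 4*γ2 + 7/3*γ12
second term: -2 + 14/3*γ1 + 4*γ2 + 7/3*γ12
Answer: -28/3*γ1


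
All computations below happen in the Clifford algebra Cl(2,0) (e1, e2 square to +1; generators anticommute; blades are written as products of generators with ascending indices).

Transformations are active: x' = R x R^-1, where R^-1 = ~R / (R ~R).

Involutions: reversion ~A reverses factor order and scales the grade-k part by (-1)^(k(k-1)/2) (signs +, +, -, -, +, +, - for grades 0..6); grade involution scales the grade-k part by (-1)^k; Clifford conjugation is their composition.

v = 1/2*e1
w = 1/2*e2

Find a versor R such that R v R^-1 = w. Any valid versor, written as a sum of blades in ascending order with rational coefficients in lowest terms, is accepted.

Here q(v) = q(w) = 1/4; the classical choice R = v + w = 1/2*e1 + 1/2*e2 then realises v -> w under the sandwich.
Answer: 1/2*e1 + 1/2*e2


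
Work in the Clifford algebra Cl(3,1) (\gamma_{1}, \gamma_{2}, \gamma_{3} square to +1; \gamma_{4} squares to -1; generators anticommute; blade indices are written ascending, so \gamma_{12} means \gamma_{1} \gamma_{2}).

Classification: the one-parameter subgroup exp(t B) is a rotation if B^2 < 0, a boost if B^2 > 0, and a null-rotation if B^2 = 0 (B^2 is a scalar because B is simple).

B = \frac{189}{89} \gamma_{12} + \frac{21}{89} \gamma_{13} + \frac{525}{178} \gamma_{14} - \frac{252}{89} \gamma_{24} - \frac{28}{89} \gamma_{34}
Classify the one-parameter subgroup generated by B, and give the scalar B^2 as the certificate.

B^2 term by term: the squares give (\frac{189}{89})^2*(\gamma_{12})^2 + (\frac{21}{89})^2*(\gamma_{13})^2 + (\frac{525}{178})^2*(\gamma_{14})^2 + (-\frac{252}{89})^2*(\gamma_{24})^2 + (-\frac{28}{89})^2*(\gamma_{34})^2 = \frac{35721}{7921}*(-1) + \frac{441}{7921}*(-1) + \frac{275625}{31684}*(+1) + \frac{63504}{7921}*(+1) + \frac{784}{7921}*(+1) = \frac{49}{4} (each basis 2-blade squares to minus the product of its generators' squares); cross terms between blades sharing an index anticommute and cancel; the commuting (index-disjoint) pairs give grade-4 terms 2*c*c'*(blade product), which cancel blade by blade — \gamma_{1234}: -\frac{10584}{7921} + \frac{10584}{7921} = 0 — confirming B is simple. So B^2 = \frac{49}{4}.
Answer: boost, certificate B^2 = \frac{49}{4}. Certificate logic: \frac{49}{4} is a conjugation-invariant scalar, so its sign fixes rotation versus boost versus null-rotation outright.


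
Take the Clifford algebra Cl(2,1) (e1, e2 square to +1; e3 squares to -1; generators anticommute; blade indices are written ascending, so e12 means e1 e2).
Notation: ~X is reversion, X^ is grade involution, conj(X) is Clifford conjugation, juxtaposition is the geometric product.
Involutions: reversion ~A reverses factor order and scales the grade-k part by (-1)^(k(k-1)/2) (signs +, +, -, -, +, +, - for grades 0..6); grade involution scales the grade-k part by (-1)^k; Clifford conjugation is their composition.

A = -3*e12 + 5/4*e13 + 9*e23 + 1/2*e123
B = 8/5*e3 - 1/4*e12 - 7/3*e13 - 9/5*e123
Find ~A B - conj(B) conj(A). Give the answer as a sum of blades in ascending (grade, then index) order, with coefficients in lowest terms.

first term: 137/30 + 91/5*e1 + 659/60*e2 + 211/40*e3 - 101/5*e12 - 9/4*e13 + 117/16*e23 + 24/5*e123
second term: -137/30 + 91/5*e1 + 659/60*e2 + 211/40*e3 - 101/5*e12 - 9/4*e13 + 117/16*e23 - 24/5*e123
Answer: 137/15 + 48/5*e123


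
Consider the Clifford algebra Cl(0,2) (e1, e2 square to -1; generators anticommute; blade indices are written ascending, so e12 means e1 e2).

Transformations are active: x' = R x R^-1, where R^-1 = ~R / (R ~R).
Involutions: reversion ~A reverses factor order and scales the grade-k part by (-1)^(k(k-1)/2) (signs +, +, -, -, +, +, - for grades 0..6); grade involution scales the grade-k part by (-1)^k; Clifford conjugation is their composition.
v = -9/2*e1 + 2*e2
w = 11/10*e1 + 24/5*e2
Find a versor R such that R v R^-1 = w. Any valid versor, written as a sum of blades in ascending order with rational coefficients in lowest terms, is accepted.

Key observation: q(v) = q(w) = -97/4 (sandwiches preserve the norm), so R = v + w = -17/5*e1 + 34/5*e2 works whenever it is invertible — the component of v along it is kept and (v - w)/2 reverses, sending v to w.
Answer: -17/5*e1 + 34/5*e2


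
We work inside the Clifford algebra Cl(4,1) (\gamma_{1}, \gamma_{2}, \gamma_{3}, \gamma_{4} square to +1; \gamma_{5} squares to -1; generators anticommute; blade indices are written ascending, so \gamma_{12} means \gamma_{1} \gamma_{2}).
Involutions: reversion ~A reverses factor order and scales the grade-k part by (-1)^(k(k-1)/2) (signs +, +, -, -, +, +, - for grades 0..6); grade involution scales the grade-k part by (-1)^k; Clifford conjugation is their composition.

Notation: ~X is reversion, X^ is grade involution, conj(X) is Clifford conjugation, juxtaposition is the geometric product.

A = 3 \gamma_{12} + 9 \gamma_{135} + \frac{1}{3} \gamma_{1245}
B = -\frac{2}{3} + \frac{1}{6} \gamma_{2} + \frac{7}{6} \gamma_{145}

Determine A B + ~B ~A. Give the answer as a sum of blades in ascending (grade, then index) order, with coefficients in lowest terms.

first term: \frac{1}{2} \gamma_{1} - \frac{7}{18} \gamma_{2} - 2 \gamma_{12} + \frac{21}{2} \gamma_{34} - 6 \gamma_{135} + \frac{1}{18} \gamma_{145} - \frac{7}{2} \gamma_{245} + \frac{3}{2} \gamma_{1235} - \frac{2}{9} \gamma_{1245}
second term: \frac{1}{2} \gamma_{1} - \frac{7}{18} \gamma_{2} + 2 \gamma_{12} - \frac{21}{2} \gamma_{34} + 6 \gamma_{135} - \frac{1}{18} \gamma_{145} + \frac{7}{2} \gamma_{245} + \frac{3}{2} \gamma_{1235} - \frac{2}{9} \gamma_{1245}
Answer: \gamma_{1} - \frac{7}{9} \gamma_{2} + 3 \gamma_{1235} - \frac{4}{9} \gamma_{1245}


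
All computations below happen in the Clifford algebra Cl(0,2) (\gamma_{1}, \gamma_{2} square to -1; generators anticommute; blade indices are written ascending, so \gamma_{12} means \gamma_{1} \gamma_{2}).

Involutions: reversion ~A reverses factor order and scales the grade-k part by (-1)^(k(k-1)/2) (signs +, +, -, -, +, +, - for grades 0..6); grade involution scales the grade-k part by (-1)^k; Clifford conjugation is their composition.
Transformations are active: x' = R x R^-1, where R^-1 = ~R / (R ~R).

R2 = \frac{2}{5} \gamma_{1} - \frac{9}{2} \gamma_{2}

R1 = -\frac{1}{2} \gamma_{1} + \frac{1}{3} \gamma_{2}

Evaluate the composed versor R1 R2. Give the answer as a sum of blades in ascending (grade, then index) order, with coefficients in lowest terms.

Distribute over the terms of R1 (each basis-blade product reordered to ascending indices, repeated generators contracted through their squares):
(-\frac{1}{2} \gamma_{1}) R2 = \frac{1}{5} + \frac{9}{4} \gamma_{12}
(\frac{1}{3} \gamma_{2}) R2 = \frac{3}{2} - \frac{2}{15} \gamma_{12}
Summing the partial products and collecting blades:
Answer: \frac{17}{10} + \frac{127}{60} \gamma_{12}


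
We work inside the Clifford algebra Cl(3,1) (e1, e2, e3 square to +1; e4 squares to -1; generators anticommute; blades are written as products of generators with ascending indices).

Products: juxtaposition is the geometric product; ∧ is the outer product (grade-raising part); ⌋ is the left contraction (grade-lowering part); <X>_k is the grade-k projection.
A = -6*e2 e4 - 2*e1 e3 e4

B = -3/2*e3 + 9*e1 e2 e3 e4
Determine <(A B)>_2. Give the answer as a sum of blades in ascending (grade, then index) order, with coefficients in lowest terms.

step 1: -18*e2 + 54*e1 e3 - 3*e1 e4 - 9*e2 e3 e4
step 2: 54*e1 e3 - 3*e1 e4
Answer: 54*e1 e3 - 3*e1 e4


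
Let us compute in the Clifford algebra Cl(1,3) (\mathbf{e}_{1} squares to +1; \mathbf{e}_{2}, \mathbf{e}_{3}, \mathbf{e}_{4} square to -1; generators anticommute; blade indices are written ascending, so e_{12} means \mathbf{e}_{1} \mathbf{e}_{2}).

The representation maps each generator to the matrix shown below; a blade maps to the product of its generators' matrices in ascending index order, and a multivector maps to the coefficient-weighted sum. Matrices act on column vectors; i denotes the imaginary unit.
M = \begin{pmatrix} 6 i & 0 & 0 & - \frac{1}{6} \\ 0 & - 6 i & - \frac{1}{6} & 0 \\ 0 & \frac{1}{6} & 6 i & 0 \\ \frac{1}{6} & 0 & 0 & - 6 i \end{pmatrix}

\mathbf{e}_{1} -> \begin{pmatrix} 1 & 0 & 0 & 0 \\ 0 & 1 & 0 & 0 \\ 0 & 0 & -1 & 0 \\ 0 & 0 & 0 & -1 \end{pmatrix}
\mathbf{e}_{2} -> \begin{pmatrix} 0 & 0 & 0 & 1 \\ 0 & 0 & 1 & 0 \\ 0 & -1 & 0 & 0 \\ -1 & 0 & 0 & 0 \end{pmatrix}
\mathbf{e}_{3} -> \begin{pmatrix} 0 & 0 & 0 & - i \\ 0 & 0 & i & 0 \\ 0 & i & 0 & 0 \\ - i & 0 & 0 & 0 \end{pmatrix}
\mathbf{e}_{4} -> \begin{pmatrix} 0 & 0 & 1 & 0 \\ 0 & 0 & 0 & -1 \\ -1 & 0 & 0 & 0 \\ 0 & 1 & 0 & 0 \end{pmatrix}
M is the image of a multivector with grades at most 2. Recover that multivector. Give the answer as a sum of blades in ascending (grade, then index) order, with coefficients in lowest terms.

Method: the blade images are trace-orthogonal — tr(rho(e_A) rho(e_B)^-1) = 4 if A = B and 0 otherwise — and rho(e_A)^-1 = (e_A)^2 * rho(e_A) with (e_A)^2 = +1 or -1, so the coefficient of e_A in the preimage is (e_A)^2 * tr(M rho(e_A))/4.
Nonzero projections over blades of grade <= 2: e_{2}: (e_{2})^2 = -1, tr(M rho(e_{2})) = \frac{2}{3}, coefficient -\frac{1}{6}; e_{23}: (e_{23})^2 = -1, tr(M rho(e_{23})) = 24, coefficient -6. Every other blade of grade <= 2 projects to 0.
Answer: -\frac{1}{6} e_{2} - 6 e_{23}


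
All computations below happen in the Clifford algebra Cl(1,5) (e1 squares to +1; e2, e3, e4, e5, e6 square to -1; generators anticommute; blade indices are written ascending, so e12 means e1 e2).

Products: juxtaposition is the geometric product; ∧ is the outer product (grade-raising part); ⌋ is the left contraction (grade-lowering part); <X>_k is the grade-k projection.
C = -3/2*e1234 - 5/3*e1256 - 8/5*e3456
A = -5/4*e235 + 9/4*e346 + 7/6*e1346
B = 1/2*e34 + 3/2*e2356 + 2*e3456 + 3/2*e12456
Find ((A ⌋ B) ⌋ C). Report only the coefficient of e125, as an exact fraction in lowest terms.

step 1: -9/2*e5 - 15/8*e6
step 2: 25/8*e125 - 15/2*e126 + 3*e345 - 36/5*e346
Answer: 25/8


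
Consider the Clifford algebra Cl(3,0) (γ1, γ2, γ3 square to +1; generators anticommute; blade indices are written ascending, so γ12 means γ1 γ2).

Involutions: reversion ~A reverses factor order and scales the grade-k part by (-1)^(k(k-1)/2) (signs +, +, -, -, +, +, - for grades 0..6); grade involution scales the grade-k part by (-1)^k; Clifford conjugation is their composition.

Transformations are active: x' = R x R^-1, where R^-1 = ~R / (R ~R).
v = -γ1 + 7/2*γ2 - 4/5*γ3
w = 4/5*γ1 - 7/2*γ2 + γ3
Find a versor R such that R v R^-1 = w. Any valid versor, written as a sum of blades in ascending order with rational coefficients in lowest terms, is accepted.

A norm check does it: q(v) = q(w) = 1389/100, hence R = v + w = -1/5*γ1 + 1/5*γ3 realises the map — parallel part kept, (v - w)/2 negated, v carried to w.
Answer: -1/5*γ1 + 1/5*γ3


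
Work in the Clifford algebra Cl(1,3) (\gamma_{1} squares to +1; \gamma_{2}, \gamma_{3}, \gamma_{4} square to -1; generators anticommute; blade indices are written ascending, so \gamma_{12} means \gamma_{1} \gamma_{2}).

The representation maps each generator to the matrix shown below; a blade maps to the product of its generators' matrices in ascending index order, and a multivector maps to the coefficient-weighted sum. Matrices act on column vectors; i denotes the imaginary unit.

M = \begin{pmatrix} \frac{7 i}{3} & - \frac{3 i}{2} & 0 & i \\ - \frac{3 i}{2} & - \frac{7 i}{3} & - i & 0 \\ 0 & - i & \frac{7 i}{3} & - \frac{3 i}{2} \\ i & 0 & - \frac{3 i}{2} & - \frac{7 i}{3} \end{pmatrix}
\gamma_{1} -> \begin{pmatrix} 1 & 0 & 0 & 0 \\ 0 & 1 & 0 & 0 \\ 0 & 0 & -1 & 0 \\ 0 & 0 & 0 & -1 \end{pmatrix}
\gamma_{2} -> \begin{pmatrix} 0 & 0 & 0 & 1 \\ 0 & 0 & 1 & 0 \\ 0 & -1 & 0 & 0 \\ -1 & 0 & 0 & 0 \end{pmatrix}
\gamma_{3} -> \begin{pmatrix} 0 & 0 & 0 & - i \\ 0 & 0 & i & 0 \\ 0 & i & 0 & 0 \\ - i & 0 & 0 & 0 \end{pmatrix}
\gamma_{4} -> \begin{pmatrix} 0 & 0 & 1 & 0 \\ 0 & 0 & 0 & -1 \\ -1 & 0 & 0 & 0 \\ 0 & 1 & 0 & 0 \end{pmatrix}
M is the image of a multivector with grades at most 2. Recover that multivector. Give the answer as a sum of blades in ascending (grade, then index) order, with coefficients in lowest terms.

Method: the blade images are trace-orthogonal — tr(rho(e_A) rho(e_B)^-1) = 4 if A = B and 0 otherwise — and rho(e_A)^-1 = (e_A)^2 * rho(e_A) with (e_A)^2 = +1 or -1, so the coefficient of e_A in the preimage is (e_A)^2 * tr(M rho(e_A))/4.
Nonzero projections over blades of grade <= 2: \gamma_{3}: (\gamma_{3})^2 = -1, tr(M rho(\gamma_{3})) = 4, coefficient -1; \gamma_{23}: (\gamma_{23})^2 = -1, tr(M rho(\gamma_{23})) = \frac{28}{3}, coefficient -\frac{7}{3}; \gamma_{34}: (\gamma_{34})^2 = -1, tr(M rho(\gamma_{34})) = -6, coefficient \frac{3}{2}. Every other blade of grade <= 2 projects to 0.
Answer: -\gamma_{3} - \frac{7}{3} \gamma_{23} + \frac{3}{2} \gamma_{34}


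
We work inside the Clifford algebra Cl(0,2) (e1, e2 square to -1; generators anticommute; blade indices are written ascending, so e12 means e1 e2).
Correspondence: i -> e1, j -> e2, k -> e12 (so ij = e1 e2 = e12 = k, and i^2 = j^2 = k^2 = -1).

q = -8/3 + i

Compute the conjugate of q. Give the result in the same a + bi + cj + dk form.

In blades: q = -8/3 + e1.
Conjugation here is Clifford conjugation: the scalar is fixed and the grade-1 and grade-2 blades all flip sign, giving -8/3 - e1; translating back:
Answer: -8/3 - i


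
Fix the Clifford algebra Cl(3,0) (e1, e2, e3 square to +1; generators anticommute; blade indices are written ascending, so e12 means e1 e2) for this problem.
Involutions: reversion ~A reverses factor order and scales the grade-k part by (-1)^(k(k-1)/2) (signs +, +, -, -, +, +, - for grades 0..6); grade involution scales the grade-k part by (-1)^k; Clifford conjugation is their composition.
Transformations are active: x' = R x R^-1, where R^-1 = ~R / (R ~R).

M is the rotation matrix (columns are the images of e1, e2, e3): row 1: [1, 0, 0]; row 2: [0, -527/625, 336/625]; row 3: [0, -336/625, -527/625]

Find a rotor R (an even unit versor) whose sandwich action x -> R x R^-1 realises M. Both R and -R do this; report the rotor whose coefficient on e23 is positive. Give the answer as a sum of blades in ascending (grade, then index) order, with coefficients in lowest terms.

Method: write R = a + b12*e12 + b13*e13 + b23*e23 with a^2 + b12^2 + b13^2 + b23^2 = 1 (so R^-1 = ~R). Expanding the columns R e_j ~R gives tr M = 4a^2 - 1 and, from the antisymmetric part, M21 - M12 = -4a*b12, M13 - M31 = 4a*b13, M32 - M23 = -4a*b23.
Here tr M = -429/625, so a^2 = (1 + tr M)/4 = 49/625 and a = ±7/25. Taking a = 7/25: M21 - M12 = 0, M13 - M31 = 0, M32 - M23 = -672/625, giving b12 = 0, b13 = 0, b23 = 24/25, i.e. R = 7/25 + 24/25*e23.
Its e23 coefficient is already positive.
Answer: 7/25 + 24/25*e23. Key observation: the double cover Spin(3) -> SO(3) sends R and -R to the same matrix (trace -429/625 here), so the stated sign of the e23 coefficient is what selects one sheet.


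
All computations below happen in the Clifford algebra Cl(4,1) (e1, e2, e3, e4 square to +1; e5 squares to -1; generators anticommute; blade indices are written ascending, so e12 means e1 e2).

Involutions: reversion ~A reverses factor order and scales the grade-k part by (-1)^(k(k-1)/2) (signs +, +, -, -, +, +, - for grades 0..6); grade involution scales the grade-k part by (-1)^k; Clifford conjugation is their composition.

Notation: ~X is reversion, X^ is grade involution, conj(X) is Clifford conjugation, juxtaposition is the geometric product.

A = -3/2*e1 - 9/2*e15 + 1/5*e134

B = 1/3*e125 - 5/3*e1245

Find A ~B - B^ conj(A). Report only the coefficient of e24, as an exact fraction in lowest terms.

first term: -3/2*e2 + 15/2*e24 + 1/2*e25 - 1/3*e235 + 5/2*e245 - 1/15*e2345
second term: 3/2*e2 - 15/2*e24 - 1/2*e25 - 1/3*e235 + 5/2*e245 - 1/15*e2345
Answer: 15


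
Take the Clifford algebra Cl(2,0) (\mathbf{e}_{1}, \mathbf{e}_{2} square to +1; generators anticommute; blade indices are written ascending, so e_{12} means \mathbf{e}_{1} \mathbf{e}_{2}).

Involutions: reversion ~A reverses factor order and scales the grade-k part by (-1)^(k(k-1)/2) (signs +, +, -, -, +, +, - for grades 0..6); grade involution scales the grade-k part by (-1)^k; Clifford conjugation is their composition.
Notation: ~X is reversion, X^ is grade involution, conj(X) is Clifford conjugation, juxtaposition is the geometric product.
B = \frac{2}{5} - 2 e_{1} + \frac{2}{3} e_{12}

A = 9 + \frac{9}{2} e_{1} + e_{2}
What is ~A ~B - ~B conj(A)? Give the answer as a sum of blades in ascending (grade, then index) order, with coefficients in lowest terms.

first term: -\frac{27}{5} - \frac{233}{15} e_{1} - \frac{13}{5} e_{2} - 4 e_{12}
second term: \frac{63}{5} - \frac{287}{15} e_{1} - \frac{17}{5} e_{2} - 4 e_{12}
Answer: -18 + \frac{18}{5} e_{1} + \frac{4}{5} e_{2}


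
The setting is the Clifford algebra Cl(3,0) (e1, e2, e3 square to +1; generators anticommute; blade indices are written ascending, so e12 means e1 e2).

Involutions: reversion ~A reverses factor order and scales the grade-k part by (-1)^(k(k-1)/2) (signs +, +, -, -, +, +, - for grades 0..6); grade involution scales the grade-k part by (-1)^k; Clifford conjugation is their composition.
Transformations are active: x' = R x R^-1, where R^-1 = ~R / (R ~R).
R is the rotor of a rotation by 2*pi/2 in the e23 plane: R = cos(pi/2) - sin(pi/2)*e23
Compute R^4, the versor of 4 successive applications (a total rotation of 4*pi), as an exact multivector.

Half-angle bookkeeping: 4 applications in e23 add up to rotor phase 4*pi/2 = 2*pi, so R^4 = cos(2*pi) - sin(2*pi)*e23.
cos(2*pi) = 1 and sin(2*pi) = 0, so R^4 = 1. The total rotation 4*pi is 2 full turns, so every vector returns to itself, yet the rotor is +1, back on the identity sheet (an even number of 2*pi turns).
Answer: 1


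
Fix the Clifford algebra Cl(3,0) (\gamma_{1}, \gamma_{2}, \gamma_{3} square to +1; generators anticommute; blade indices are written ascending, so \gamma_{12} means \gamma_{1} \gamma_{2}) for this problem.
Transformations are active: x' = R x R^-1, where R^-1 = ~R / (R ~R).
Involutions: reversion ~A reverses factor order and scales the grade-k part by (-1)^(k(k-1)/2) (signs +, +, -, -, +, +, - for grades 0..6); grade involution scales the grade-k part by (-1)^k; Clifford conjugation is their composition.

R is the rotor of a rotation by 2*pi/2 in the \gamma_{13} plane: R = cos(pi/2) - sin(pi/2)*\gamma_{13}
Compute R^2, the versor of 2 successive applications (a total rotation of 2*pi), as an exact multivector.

Rotor phase runs at HALF the rotation angle; powers of one rotor simply add phase, so after 2 steps in \gamma_{13} the phase is 2*pi/2 = \pi and R^2 = cos(\pi) - sin(\pi)*\gamma_{13}.
cos(\pi) = -1 and sin(\pi) = 0, so R^2 = -1. The total rotation 2*pi is 1 full turn, so every vector returns to itself, yet the rotor is -1, on the OTHER sheet of the double cover (an odd number of 2*pi turns).
Answer: -1


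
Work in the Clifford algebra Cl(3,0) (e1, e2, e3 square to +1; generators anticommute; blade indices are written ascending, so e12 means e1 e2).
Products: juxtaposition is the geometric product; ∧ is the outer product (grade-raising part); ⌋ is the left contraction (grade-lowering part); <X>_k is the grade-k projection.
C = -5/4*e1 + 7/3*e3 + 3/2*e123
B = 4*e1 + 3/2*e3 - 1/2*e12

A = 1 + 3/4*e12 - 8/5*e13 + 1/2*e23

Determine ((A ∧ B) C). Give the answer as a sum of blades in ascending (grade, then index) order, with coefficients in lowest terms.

step 1: 4*e1 + 3/2*e3 - 1/2*e12 + 25/8*e123
step 2: -99/16 - 5/8*e2 + 3/4*e3 + 229/24*e12 + 269/24*e13 + 67/32*e23 - 7/6*e123
Answer: -99/16 - 5/8*e2 + 3/4*e3 + 229/24*e12 + 269/24*e13 + 67/32*e23 - 7/6*e123


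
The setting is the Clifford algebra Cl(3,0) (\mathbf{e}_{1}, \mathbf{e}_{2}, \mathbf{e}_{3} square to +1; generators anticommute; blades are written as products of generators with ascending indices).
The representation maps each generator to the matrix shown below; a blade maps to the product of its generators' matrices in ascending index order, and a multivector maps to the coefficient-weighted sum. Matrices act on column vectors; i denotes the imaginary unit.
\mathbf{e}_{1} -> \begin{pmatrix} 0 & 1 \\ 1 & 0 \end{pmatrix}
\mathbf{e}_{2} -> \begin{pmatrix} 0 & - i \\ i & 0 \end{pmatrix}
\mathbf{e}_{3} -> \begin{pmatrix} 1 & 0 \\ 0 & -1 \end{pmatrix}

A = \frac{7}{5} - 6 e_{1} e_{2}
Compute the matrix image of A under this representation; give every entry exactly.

Bivector images (products of the table entries): rho(e_{1} e_{2}) = rho(\mathbf{e}_{1})rho(\mathbf{e}_{2}) = \begin{pmatrix} i & 0 \\ 0 & - i \end{pmatrix}.
M = (\frac{7}{5})*1 + (-6)*rho(e_{1} e_{2}), summed entrywise (1 is the identity matrix):
Answer: \begin{pmatrix} \frac{7}{5} - 6 i & 0 \\ 0 & \frac{7}{5} + 6 i \end{pmatrix}


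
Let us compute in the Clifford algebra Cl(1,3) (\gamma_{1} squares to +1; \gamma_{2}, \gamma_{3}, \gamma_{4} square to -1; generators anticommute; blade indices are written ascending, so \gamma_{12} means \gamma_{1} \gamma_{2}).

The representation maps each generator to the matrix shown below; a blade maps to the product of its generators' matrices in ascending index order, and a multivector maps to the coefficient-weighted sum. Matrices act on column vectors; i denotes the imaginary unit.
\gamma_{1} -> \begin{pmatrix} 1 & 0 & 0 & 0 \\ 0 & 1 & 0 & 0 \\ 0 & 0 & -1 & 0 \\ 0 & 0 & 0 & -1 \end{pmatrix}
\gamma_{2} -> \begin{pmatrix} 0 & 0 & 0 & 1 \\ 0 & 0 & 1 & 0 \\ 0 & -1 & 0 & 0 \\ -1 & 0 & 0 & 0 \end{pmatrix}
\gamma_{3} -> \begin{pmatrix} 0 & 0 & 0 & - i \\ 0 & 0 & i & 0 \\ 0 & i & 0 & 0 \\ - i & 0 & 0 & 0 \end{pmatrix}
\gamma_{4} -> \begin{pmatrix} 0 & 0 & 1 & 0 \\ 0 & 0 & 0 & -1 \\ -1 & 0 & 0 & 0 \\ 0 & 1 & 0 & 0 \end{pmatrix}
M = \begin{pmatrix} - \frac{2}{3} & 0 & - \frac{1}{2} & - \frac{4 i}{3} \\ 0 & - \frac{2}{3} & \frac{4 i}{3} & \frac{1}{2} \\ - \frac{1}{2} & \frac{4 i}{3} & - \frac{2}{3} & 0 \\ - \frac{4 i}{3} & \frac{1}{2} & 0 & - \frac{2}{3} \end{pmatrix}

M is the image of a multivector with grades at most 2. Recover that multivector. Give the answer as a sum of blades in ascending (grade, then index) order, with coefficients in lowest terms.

Method: the blade images are trace-orthogonal — tr(rho(e_A) rho(e_B)^-1) = 4 if A = B and 0 otherwise — and rho(e_A)^-1 = (e_A)^2 * rho(e_A) with (e_A)^2 = +1 or -1, so the coefficient of e_A in the preimage is (e_A)^2 * tr(M rho(e_A))/4.
Nonzero projections over blades of grade <= 2: 1: (1)^2 = +1, tr(M 1) = - \frac{8}{3}, coefficient -\frac{2}{3}; \gamma_{3}: (\gamma_{3})^2 = -1, tr(M rho(\gamma_{3})) = - \frac{16}{3}, coefficient \frac{4}{3}; \gamma_{14}: (\gamma_{14})^2 = +1, tr(M rho(\gamma_{14})) = -2, coefficient -\frac{1}{2}. Every other blade of grade <= 2 projects to 0.
Answer: -\frac{2}{3} + \frac{4}{3} \gamma_{3} - \frac{1}{2} \gamma_{14}


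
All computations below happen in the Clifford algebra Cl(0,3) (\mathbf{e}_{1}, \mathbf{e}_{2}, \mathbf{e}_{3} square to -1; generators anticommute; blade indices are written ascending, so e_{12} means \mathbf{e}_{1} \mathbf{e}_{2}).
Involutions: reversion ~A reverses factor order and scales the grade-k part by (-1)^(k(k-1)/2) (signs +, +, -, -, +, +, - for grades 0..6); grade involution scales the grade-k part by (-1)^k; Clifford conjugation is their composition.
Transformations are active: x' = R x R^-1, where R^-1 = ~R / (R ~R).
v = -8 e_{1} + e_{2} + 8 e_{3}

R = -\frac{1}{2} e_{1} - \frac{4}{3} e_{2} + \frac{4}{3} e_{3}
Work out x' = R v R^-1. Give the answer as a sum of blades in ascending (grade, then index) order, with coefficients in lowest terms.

~R = -\frac{1}{2} e_{1} - \frac{4}{3} e_{2} + \frac{4}{3} e_{3}, and R ~R = -\frac{137}{36}, so R^-1 = ~R / (-\frac{137}{36}).
R v = -\frac{40}{3} - \frac{67}{6} e_{12} + \frac{20}{3} e_{13} - 12 e_{23}
Answer: \frac{616}{137} e_{1} - \frac{1417}{137} e_{2} + \frac{184}{137} e_{3}


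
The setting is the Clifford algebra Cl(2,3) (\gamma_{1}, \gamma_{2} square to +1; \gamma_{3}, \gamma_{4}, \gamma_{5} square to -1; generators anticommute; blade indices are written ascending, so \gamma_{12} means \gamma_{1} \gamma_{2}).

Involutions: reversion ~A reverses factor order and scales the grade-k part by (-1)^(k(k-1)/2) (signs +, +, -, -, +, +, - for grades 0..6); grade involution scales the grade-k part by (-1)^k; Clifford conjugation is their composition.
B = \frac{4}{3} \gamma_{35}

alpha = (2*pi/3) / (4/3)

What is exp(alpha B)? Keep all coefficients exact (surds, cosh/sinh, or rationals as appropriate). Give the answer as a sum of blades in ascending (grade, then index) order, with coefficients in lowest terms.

B^2 = (\frac{4}{3})^2*(\gamma_{35})^2 = \frac{16}{9}*(-1) = -\frac{16}{9} (a basis 2-blade squares to minus the product of its generators' squares).
B^2 = -\frac{16}{9} — B^2 < 0, so the exponential closes trigonometrically: l = \frac{4}{3}, alpha*l = \frac{2 \pi}{3}, so exp(alpha B) = cos(\frac{2 \pi}{3}) + (sin(\frac{2 \pi}{3})/(\frac{4}{3}))*B = - \frac{1}{2} + (\frac{3 \sqrt{3}}{8})*B.
Answer: - \frac{1}{2} + \frac{\sqrt{3}}{2} \gamma_{35}


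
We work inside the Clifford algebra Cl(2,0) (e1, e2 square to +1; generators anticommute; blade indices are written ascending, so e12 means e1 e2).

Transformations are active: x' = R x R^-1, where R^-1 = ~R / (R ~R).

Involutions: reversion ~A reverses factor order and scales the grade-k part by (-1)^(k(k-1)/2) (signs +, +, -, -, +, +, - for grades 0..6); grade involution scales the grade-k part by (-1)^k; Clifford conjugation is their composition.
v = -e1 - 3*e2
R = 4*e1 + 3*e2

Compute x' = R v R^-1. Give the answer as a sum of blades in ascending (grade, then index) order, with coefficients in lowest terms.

~R = 4*e1 + 3*e2, and R ~R = 25, so R^-1 = ~R / (25).
R v = -13 - 9*e12
Answer: -79/25*e1 - 3/25*e2


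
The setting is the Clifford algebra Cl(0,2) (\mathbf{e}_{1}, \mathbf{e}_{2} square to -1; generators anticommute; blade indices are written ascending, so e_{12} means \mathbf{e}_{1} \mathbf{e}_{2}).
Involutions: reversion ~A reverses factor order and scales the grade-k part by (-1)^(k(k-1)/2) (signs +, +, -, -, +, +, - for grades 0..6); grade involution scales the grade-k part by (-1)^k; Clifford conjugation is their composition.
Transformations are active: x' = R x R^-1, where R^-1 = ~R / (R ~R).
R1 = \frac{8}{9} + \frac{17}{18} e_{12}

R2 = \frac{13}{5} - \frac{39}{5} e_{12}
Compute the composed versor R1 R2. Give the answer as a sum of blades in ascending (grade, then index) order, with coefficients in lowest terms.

Distribute over the terms of R1 (each basis-blade product reordered to ascending indices, repeated generators contracted through their squares):
(\frac{8}{9}) R2 = \frac{104}{45} - \frac{104}{15} e_{12}
(\frac{17}{18} e_{12}) R2 = \frac{221}{30} + \frac{221}{90} e_{12}
Summing the partial products and collecting blades:
Answer: \frac{871}{90} - \frac{403}{90} e_{12}


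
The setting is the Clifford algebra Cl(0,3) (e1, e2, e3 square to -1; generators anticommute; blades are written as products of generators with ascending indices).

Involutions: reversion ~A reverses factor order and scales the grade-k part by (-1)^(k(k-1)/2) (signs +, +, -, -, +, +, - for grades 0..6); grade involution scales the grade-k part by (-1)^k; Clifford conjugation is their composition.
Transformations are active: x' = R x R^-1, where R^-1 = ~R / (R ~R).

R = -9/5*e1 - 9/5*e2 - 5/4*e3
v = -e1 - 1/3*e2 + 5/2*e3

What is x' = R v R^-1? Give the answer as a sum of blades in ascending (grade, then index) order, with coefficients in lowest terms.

~R = -9/5*e1 - 9/5*e2 - 5/4*e3, and R ~R = -3217/400, so R^-1 = ~R / (-3217/400).
R v = 29/40 - 6/5*e1 e2 - 23/4*e1 e3 - 59/12*e2 e3
Answer: 4261/3217*e1 + 6349/9651*e2 - 14635/6434*e3


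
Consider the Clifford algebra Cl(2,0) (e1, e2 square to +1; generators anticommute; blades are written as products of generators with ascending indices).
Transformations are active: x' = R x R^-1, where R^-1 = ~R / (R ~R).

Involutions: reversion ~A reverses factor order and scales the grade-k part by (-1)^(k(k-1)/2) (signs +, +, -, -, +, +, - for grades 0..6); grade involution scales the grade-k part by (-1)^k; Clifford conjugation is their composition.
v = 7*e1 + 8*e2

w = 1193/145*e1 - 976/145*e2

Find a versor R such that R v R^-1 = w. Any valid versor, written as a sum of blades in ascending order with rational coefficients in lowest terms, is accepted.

Here q(v) = q(w) = 113; the classical choice R = v + w = 2208/145*e1 + 184/145*e2 then realises v -> w under the sandwich.
Answer: 2208/145*e1 + 184/145*e2


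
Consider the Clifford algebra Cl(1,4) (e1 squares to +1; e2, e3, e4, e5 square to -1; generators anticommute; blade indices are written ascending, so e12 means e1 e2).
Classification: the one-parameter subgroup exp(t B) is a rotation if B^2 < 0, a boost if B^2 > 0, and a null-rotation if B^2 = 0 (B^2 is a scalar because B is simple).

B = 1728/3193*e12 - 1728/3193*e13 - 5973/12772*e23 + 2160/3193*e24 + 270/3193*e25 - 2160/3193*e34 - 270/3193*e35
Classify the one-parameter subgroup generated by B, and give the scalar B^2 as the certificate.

B^2 term by term: the squares give (1728/3193)^2*(e12)^2 + (-1728/3193)^2*(e13)^2 + (-5973/12772)^2*(e23)^2 + (2160/3193)^2*(e24)^2 + (270/3193)^2*(e25)^2 + (-2160/3193)^2*(e34)^2 + (-270/3193)^2*(e35)^2 = 2985984/10195249*(+1) + 2985984/10195249*(+1) + 35676729/163123984*(-1) + 4665600/10195249*(-1) + 72900/10195249*(-1) + 4665600/10195249*(-1) + 72900/10195249*(-1) = -9/16 (each basis 2-blade squares to minus the product of its generators' squares); cross terms between blades sharing an index anticommute and cancel; the commuting (index-disjoint) pairs give grade-4 terms 2*c*c'*(blade product), which cancel blade by blade — e1234: -7464960/10195249 + 7464960/10195249 = 0; e1235: -933120/10195249 + 933120/10195249 = 0; e2345: 1166400/10195249 - 1166400/10195249 = 0 — confirming B is simple. So B^2 = -9/16.
Answer: rotation, certificate B^2 = -9/16. The invariant at work: B^2 = -9/16 is unchanged by conjugation, hence its sign classifies the subgroup whatever basis B is written in.


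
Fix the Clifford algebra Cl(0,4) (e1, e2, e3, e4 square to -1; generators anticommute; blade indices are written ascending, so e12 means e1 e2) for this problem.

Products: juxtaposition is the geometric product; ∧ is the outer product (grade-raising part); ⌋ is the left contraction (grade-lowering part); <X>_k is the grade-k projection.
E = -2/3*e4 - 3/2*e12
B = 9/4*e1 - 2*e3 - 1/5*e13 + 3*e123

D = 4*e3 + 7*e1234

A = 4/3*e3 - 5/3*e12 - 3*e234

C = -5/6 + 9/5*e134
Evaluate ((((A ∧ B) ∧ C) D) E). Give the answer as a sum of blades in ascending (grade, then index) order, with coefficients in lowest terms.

step 1: -3*e13 + 10/3*e123 + 27/4*e1234
step 2: 5/2*e13 - 25/9*e123 - 45/8*e1234
step 3: -315/8 - 10*e1 - 175/9*e4 + 100/9*e12 + 35/2*e24 - 45/2*e124
step 4: 100/27 - 10/3*e2 - 15/2*e4 + 705/16*e12 - 235/12*e14 + 1175/54*e124
Answer: 100/27 - 10/3*e2 - 15/2*e4 + 705/16*e12 - 235/12*e14 + 1175/54*e124


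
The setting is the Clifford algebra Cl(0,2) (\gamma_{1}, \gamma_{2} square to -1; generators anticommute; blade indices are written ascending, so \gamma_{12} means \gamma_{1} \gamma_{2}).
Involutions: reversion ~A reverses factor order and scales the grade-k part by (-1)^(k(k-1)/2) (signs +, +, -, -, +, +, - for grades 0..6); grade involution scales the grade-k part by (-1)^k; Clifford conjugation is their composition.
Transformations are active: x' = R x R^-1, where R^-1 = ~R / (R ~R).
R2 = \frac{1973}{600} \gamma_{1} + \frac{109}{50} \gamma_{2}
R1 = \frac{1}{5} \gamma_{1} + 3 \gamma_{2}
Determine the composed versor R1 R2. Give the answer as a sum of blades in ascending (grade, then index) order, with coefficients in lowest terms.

Distribute over the terms of R1 (each basis-blade product reordered to ascending indices, repeated generators contracted through their squares):
(\frac{1}{5} \gamma_{1}) R2 = -\frac{1973}{3000} + \frac{109}{250} \gamma_{12}
(3 \gamma_{2}) R2 = -\frac{327}{50} - \frac{1973}{200} \gamma_{12}
Summing the partial products and collecting blades:
Answer: -\frac{21593}{3000} - \frac{9429}{1000} \gamma_{12}


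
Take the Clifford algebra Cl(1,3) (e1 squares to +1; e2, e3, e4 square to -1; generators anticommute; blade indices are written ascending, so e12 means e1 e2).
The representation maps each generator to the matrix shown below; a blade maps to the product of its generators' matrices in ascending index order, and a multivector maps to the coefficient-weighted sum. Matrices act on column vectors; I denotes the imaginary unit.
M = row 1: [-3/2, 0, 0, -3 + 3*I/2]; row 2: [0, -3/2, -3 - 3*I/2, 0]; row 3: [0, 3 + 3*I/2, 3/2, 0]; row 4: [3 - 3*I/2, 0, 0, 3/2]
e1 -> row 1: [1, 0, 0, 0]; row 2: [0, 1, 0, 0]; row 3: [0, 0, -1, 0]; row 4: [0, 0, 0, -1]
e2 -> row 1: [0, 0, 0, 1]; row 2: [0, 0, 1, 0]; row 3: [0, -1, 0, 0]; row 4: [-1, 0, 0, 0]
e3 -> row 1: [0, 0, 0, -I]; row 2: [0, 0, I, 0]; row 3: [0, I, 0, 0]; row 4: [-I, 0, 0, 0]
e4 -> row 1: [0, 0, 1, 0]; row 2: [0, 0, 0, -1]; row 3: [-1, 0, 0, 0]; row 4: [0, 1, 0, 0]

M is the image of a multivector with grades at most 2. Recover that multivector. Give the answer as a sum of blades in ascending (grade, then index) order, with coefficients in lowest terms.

Method: the blade images are trace-orthogonal — tr(rho(e_A) rho(e_B)^-1) = 4 if A = B and 0 otherwise — and rho(e_A)^-1 = (e_A)^2 * rho(e_A) with (e_A)^2 = +1 or -1, so the coefficient of e_A in the preimage is (e_A)^2 * tr(M rho(e_A))/4.
Nonzero projections over blades of grade <= 2: e1: (e1)^2 = +1, tr(M rho(e1)) = -6, coefficient -3/2; e2: (e2)^2 = -1, tr(M rho(e2)) = 12, coefficient -3; e13: (e13)^2 = +1, tr(M rho(e13)) = -6, coefficient -3/2. Every other blade of grade <= 2 projects to 0.
Answer: -3/2*e1 - 3*e2 - 3/2*e13


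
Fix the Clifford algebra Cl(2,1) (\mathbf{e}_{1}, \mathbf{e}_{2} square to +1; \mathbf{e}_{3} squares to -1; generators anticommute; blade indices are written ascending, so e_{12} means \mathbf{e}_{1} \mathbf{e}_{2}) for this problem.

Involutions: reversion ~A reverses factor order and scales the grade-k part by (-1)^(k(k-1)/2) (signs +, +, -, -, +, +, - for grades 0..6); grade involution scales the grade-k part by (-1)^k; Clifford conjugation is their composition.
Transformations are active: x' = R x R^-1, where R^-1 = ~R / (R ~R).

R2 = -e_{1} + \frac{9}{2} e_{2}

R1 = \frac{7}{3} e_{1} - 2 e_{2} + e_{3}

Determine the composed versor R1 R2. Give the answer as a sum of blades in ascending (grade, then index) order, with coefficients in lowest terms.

Distribute over the terms of R2 (each basis-blade product reordered to ascending indices, repeated generators contracted through their squares):
R1 (-e_{1}) = -\frac{7}{3} - 2 e_{12} + e_{13}
R1 (\frac{9}{2} e_{2}) = -9 + \frac{21}{2} e_{12} - \frac{9}{2} e_{23}
Summing the partial products and collecting blades:
Answer: -\frac{34}{3} + \frac{17}{2} e_{12} + e_{13} - \frac{9}{2} e_{23}


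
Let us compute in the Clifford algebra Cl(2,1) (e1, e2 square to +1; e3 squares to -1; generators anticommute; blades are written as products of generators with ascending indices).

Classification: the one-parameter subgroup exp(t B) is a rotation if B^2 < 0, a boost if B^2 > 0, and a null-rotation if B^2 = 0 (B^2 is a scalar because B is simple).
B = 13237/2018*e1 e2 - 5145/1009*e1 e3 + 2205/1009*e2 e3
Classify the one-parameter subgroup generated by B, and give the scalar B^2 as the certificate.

B^2 term by term: the squares give (13237/2018)^2*(e1 e2)^2 + (-5145/1009)^2*(e1 e3)^2 + (2205/1009)^2*(e2 e3)^2 = 175218169/4072324*(-1) + 26471025/1018081*(+1) + 4862025/1018081*(+1) = -49/4 (each basis 2-blade squares to minus the product of its generators' squares); cross terms between blades sharing an index anticommute and cancel. So B^2 = -49/4.
Answer: rotation, certificate B^2 = -49/4. Why this suffices: the scalar -49/4 survives any versor conjugation, so its sign alone determines the class however B is presented.


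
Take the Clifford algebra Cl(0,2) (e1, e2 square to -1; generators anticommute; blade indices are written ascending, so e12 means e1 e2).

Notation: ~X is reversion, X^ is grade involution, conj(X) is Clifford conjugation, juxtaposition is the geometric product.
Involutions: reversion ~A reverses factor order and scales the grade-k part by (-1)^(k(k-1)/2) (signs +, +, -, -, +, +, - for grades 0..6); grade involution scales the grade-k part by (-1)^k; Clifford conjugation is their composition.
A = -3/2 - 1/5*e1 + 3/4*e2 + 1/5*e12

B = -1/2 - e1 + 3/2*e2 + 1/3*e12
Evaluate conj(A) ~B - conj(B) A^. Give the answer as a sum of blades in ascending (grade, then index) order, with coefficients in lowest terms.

first term: 241/120 + 39/20*e1 - 193/120*e2 + 3/20*e12
second term: -61/120 - 43/20*e1 + 283/120*e2 - 1/20*e12
Answer: 151/60 + 41/10*e1 - 119/30*e2 + 1/5*e12


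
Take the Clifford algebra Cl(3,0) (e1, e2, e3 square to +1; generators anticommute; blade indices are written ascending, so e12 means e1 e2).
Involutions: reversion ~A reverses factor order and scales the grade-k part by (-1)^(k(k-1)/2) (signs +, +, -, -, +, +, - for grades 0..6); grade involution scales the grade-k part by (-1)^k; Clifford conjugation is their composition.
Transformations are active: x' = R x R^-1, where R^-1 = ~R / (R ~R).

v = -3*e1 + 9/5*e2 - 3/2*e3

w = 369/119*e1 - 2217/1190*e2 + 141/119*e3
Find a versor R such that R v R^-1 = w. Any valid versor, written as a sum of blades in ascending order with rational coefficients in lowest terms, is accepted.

R = v + w = 12/119*e1 - 15/238*e2 - 75/238*e3 works: the equal norms (1449/100) guarantee its sandwich swaps v into w.
Answer: 12/119*e1 - 15/238*e2 - 75/238*e3


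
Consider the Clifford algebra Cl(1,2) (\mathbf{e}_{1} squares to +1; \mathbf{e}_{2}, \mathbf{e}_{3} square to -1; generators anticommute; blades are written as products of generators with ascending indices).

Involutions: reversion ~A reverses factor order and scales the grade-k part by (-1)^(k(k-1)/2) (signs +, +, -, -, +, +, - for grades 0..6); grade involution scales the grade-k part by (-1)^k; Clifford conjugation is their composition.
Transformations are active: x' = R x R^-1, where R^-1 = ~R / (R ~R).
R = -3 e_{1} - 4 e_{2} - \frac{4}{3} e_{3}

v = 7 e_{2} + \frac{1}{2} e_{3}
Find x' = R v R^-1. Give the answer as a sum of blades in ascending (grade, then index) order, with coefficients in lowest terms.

~R = -3 e_{1} - 4 e_{2} - \frac{4}{3} e_{3}, and R ~R = -\frac{79}{9}, so R^-1 = ~R / (-\frac{79}{9}).
R v = \frac{86}{3} - 21 e_{1} e_{2} - \frac{3}{2} e_{1} e_{3} + \frac{22}{3} e_{2} e_{3}
Answer: \frac{1548}{79} e_{1} + \frac{1511}{79} e_{2} + \frac{1297}{158} e_{3}
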